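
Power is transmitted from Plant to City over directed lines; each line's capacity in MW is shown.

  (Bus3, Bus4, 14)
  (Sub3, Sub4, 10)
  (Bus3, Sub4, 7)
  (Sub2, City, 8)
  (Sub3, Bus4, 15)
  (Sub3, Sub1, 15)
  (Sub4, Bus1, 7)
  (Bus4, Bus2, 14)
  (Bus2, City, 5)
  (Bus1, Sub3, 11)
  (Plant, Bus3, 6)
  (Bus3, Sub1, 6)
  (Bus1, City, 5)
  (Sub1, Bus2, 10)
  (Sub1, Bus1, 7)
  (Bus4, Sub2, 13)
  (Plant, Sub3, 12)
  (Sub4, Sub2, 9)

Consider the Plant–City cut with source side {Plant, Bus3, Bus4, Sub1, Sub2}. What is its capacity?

58

Edges leaving {Plant, Bus3, Bus4, Sub1, Sub2}: Plant→Sub3 (12), Bus3→Sub4 (7), Bus4→Bus2 (14), Sub1→Bus2 (10), Sub1→Bus1 (7), Sub2→City (8).
Cut capacity = 12 + 7 + 14 + 10 + 7 + 8 = 58.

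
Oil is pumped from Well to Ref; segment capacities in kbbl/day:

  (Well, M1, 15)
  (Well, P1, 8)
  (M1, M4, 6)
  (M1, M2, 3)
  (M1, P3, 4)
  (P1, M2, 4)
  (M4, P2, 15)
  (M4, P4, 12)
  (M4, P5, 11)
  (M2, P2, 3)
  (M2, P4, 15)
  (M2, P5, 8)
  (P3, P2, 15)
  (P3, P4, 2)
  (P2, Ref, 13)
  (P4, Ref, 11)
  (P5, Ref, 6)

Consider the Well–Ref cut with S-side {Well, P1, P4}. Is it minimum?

No — its capacity is 30, but the minimum cut has capacity 17.

Given cut capacity: 15 + 4 + 11 = 30.
Augment Well→M1→M4→P2→Ref: bottleneck 6, flow now 6.
Augment Well→M1→M2→P2→Ref: bottleneck 3, flow now 9.
Augment Well→M1→P3→P2→Ref: bottleneck 4, flow now 13.
Augment Well→P1→M2→P4→Ref: bottleneck 4, flow now 17.
No augmenting path remains; maximum flow = 17.
In the residual graph, reachable from Well: {Well, M1, P1}.
Min-cut edges: M1→M4 (6), M1→M2 (3), M1→P3 (4), P1→M2 (4); capacity 6 + 3 + 4 + 4 = 17.
Cut capacity 30 exceeds the max flow 17, so it is not minimum.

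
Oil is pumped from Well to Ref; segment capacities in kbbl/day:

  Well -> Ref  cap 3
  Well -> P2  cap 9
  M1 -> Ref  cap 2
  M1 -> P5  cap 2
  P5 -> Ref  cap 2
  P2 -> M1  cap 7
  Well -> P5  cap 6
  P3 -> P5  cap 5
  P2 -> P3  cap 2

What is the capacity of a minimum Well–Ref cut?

Augment Well→Ref: bottleneck 3, flow now 3.
Augment Well→P5→Ref: bottleneck 2, flow now 5.
Augment Well→P2→M1→Ref: bottleneck 2, flow now 7.
No augmenting path remains; maximum flow = 7.
By max-flow min-cut, the minimum cut capacity equals the max flow.
In the residual graph, reachable from Well: {Well, P2, M1, P3, P5}.
Min-cut edges: Well→Ref (3), M1→Ref (2), P5→Ref (2); capacity 3 + 2 + 2 = 7.

7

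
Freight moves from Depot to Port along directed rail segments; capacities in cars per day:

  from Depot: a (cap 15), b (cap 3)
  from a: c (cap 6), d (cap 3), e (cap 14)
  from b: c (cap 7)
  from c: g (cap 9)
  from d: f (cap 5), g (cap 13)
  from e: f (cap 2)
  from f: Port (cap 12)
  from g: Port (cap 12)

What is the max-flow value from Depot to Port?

Augment Depot→a→c→g→Port: bottleneck 6, flow now 6.
Augment Depot→a→d→f→Port: bottleneck 3, flow now 9.
Augment Depot→a→e→f→Port: bottleneck 2, flow now 11.
Augment Depot→b→c→g→Port: bottleneck 3, flow now 14.
No augmenting path remains; maximum flow = 14.
In the residual graph, reachable from Depot: {Depot, a, e}.
Min-cut edges: Depot→b (3), a→c (6), a→d (3), e→f (2); capacity 3 + 6 + 3 + 2 = 14.
This cut is saturated, so no flow can exceed 14.

14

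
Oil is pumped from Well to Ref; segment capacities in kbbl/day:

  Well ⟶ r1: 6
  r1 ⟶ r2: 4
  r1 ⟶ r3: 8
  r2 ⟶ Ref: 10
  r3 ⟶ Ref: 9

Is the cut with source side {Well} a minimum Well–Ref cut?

Given cut capacity: 6 = 6.
Augment Well→r1→r2→Ref: bottleneck 4, flow now 4.
Augment Well→r1→r3→Ref: bottleneck 2, flow now 6.
No augmenting path remains; maximum flow = 6.
Cut capacity 6 equals the max flow, so it is a minimum cut.

Yes — it is a minimum cut (capacity 6).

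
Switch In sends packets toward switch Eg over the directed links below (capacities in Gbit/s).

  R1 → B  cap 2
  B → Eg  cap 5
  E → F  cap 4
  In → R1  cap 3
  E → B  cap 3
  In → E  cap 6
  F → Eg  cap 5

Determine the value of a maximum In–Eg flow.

Augment In→R1→B→Eg: bottleneck 2, flow now 2.
Augment In→E→F→Eg: bottleneck 4, flow now 6.
Augment In→E→B→Eg: bottleneck 2, flow now 8.
No augmenting path remains; maximum flow = 8.
In the residual graph, reachable from In: {In, R1}.
Min-cut edges: In→E (6), R1→B (2); capacity 6 + 2 = 8.
This cut is saturated, so no flow can exceed 8.

8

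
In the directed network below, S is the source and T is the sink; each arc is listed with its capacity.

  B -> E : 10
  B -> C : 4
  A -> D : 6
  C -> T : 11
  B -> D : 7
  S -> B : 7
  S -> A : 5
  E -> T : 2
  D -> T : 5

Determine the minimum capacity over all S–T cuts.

Augment S→A→D→T: bottleneck 5, flow now 5.
Augment S→B→C→T: bottleneck 4, flow now 9.
Augment S→B→E→T: bottleneck 2, flow now 11.
No augmenting path remains; maximum flow = 11.
By max-flow min-cut, the minimum cut capacity equals the max flow.
In the residual graph, reachable from S: {S, A, B, D, E}.
Min-cut edges: B→C (4), D→T (5), E→T (2); capacity 4 + 5 + 2 = 11.

11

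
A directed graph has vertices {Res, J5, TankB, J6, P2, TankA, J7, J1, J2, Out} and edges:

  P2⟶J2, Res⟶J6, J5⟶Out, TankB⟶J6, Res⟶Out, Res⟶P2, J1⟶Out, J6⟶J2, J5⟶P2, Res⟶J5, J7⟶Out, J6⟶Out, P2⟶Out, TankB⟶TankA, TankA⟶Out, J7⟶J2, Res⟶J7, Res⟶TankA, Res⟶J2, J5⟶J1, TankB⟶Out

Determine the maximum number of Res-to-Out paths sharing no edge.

Assign every edge capacity 1; by Menger, the answer equals the max flow.
Path Res→Out (+1); total 1.
Path Res→J5→Out (+1); total 2.
Path Res→J6→Out (+1); total 3.
Path Res→P2→Out (+1); total 4.
Path Res→TankA→Out (+1); total 5.
Path Res→J7→Out (+1); total 6.
No residual Res→Out path; max flow = 6.
Certifying cut of size 6: {Res→J5, Res→J6, Res→J7, Res→Out, Res→P2, Res→TankA}.

6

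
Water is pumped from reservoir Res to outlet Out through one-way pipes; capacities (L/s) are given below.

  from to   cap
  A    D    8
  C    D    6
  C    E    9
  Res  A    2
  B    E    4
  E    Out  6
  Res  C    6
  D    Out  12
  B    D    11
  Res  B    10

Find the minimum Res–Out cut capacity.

Augment Res→A→D→Out: bottleneck 2, flow now 2.
Augment Res→B→D→Out: bottleneck 10, flow now 12.
Augment Res→C→E→Out: bottleneck 6, flow now 18.
No augmenting path remains; maximum flow = 18.
By max-flow min-cut, the minimum cut capacity equals the max flow.
In the residual graph, reachable from Res: {Res}.
Min-cut edges: Res→A (2), Res→B (10), Res→C (6); capacity 2 + 10 + 6 = 18.

18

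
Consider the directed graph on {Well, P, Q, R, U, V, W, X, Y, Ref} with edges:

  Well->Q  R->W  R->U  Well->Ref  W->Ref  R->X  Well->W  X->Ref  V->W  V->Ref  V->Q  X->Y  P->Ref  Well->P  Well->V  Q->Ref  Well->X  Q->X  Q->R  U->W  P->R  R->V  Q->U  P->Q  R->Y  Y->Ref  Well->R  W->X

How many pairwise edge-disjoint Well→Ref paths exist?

7

Assign every edge capacity 1; by Menger, the answer equals the max flow.
Path Well→Ref (+1); total 1.
Path Well→P→Ref (+1); total 2.
Path Well→Q→Ref (+1); total 3.
Path Well→V→Ref (+1); total 4.
Path Well→W→Ref (+1); total 5.
Path Well→X→Ref (+1); total 6.
Path Well→R→Y→Ref (+1); total 7.
No residual Well→Ref path; max flow = 7.
Certifying cut of size 7: {Well→P, Well→Q, Well→R, Well→Ref, Well→V, Well→W, Well→X}.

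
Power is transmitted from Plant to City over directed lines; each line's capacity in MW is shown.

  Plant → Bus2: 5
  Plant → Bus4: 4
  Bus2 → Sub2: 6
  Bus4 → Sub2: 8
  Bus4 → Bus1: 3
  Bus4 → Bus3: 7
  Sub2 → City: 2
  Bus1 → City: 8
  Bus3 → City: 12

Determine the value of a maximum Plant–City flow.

Augment Plant→Bus2→Sub2→City: bottleneck 2, flow now 2.
Augment Plant→Bus4→Bus1→City: bottleneck 3, flow now 5.
Augment Plant→Bus4→Bus3→City: bottleneck 1, flow now 6.
No augmenting path remains; maximum flow = 6.
In the residual graph, reachable from Plant: {Plant, Bus2, Sub2}.
Min-cut edges: Plant→Bus4 (4), Sub2→City (2); capacity 4 + 2 = 6.
This cut is saturated, so no flow can exceed 6.

6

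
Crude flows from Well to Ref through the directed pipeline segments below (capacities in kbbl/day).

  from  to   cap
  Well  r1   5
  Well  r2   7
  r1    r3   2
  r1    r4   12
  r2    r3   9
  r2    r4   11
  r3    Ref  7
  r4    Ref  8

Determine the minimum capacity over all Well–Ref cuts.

12

Augment Well→r1→r3→Ref: bottleneck 2, flow now 2.
Augment Well→r1→r4→Ref: bottleneck 3, flow now 5.
Augment Well→r2→r3→Ref: bottleneck 5, flow now 10.
Augment Well→r2→r4→Ref: bottleneck 2, flow now 12.
No augmenting path remains; maximum flow = 12.
By max-flow min-cut, the minimum cut capacity equals the max flow.
In the residual graph, reachable from Well: {Well}.
Min-cut edges: Well→r1 (5), Well→r2 (7); capacity 5 + 7 = 12.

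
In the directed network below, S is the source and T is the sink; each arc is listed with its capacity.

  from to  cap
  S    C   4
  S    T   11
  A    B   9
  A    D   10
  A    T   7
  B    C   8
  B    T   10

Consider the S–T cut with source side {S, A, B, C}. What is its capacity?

38

Edges leaving {S, A, B, C}: S→T (11), A→D (10), A→T (7), B→T (10).
Cut capacity = 11 + 10 + 7 + 10 = 38.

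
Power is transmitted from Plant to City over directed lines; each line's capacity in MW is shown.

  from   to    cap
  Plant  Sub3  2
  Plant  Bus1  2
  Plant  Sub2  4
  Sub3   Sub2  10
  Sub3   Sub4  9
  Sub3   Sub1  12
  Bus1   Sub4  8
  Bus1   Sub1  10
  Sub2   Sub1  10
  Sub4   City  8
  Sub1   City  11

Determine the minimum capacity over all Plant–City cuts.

Augment Plant→Sub3→Sub4→City: bottleneck 2, flow now 2.
Augment Plant→Bus1→Sub4→City: bottleneck 2, flow now 4.
Augment Plant→Sub2→Sub1→City: bottleneck 4, flow now 8.
No augmenting path remains; maximum flow = 8.
By max-flow min-cut, the minimum cut capacity equals the max flow.
In the residual graph, reachable from Plant: {Plant}.
Min-cut edges: Plant→Sub3 (2), Plant→Bus1 (2), Plant→Sub2 (4); capacity 2 + 2 + 4 = 8.

8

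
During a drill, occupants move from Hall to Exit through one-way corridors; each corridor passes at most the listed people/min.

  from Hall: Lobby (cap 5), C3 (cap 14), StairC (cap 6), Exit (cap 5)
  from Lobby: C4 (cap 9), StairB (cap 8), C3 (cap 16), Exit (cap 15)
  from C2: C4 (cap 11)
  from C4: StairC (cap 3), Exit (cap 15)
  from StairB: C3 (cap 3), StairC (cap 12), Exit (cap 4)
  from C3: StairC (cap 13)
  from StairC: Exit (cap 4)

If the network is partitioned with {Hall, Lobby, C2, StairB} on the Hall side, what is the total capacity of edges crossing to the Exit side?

95

Edges leaving {Hall, Lobby, C2, StairB}: Hall→C3 (14), Hall→StairC (6), Hall→Exit (5), Lobby→C4 (9), Lobby→C3 (16), Lobby→Exit (15), C2→C4 (11), StairB→C3 (3), StairB→StairC (12), StairB→Exit (4).
Cut capacity = 14 + 6 + 5 + 9 + 16 + 15 + 11 + 3 + 12 + 4 = 95.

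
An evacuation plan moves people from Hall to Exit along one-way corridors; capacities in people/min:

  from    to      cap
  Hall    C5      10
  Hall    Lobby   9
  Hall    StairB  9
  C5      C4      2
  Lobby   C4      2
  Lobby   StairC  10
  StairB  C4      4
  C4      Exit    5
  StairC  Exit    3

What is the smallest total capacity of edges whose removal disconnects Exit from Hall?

Augment Hall→C5→C4→Exit: bottleneck 2, flow now 2.
Augment Hall→Lobby→C4→Exit: bottleneck 2, flow now 4.
Augment Hall→Lobby→StairC→Exit: bottleneck 3, flow now 7.
Augment Hall→StairB→C4→Exit: bottleneck 1, flow now 8.
No augmenting path remains; maximum flow = 8.
By max-flow min-cut, the minimum cut capacity equals the max flow.
In the residual graph, reachable from Hall: {Hall, C5, Lobby, StairB, C4, StairC}.
Min-cut edges: C4→Exit (5), StairC→Exit (3); capacity 5 + 3 = 8.

8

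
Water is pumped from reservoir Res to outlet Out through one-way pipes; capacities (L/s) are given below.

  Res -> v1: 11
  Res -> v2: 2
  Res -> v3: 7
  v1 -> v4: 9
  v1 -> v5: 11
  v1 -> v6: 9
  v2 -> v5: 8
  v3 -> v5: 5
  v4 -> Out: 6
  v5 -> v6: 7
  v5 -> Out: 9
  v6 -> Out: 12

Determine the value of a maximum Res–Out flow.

18

Augment Res→v1→v4→Out: bottleneck 6, flow now 6.
Augment Res→v1→v5→Out: bottleneck 5, flow now 11.
Augment Res→v2→v5→Out: bottleneck 2, flow now 13.
Augment Res→v3→v5→Out: bottleneck 2, flow now 15.
Augment Res→v3→v5→v6→Out: bottleneck 3, flow now 18.
No augmenting path remains; maximum flow = 18.
In the residual graph, reachable from Res: {Res, v3}.
Min-cut edges: Res→v1 (11), Res→v2 (2), v3→v5 (5); capacity 11 + 2 + 5 = 18.
This cut is saturated, so no flow can exceed 18.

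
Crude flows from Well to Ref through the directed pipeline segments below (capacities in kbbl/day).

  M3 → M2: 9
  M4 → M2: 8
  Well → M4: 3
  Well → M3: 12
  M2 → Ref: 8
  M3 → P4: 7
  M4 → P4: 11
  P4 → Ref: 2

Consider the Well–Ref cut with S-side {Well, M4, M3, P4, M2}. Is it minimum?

Yes — it is a minimum cut (capacity 10).

Given cut capacity: 2 + 8 = 10.
Augment Well→M4→P4→Ref: bottleneck 2, flow now 2.
Augment Well→M4→M2→Ref: bottleneck 1, flow now 3.
Augment Well→M3→M2→Ref: bottleneck 7, flow now 10.
No augmenting path remains; maximum flow = 10.
Cut capacity 10 equals the max flow, so it is a minimum cut.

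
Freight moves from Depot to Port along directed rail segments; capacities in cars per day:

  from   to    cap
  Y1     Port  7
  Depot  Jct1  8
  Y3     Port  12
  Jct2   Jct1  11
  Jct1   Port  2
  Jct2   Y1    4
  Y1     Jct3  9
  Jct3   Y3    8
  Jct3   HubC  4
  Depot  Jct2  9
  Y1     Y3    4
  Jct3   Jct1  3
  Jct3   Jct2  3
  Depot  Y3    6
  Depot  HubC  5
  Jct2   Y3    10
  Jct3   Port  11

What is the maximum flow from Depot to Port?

17

Augment Depot→Y3→Port: bottleneck 6, flow now 6.
Augment Depot→Jct1→Port: bottleneck 2, flow now 8.
Augment Depot→Jct2→Y1→Port: bottleneck 4, flow now 12.
Augment Depot→Jct2→Y3→Port: bottleneck 5, flow now 17.
No augmenting path remains; maximum flow = 17.
In the residual graph, reachable from Depot: {Depot, HubC, Jct1}.
Min-cut edges: Depot→Jct2 (9), Depot→Y3 (6), Jct1→Port (2); capacity 9 + 6 + 2 = 17.
This cut is saturated, so no flow can exceed 17.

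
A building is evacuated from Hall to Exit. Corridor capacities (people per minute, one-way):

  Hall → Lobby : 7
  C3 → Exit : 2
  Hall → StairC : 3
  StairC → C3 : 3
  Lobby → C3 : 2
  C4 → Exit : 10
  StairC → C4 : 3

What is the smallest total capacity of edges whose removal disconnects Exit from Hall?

5

Augment Hall→StairC→C3→Exit: bottleneck 2, flow now 2.
Augment Hall→StairC→C4→Exit: bottleneck 1, flow now 3.
Augment Hall→Lobby→C3→StairC→C4→Exit: bottleneck 2, flow now 5. (uses reverse residual edge)
No augmenting path remains; maximum flow = 5.
By max-flow min-cut, the minimum cut capacity equals the max flow.
In the residual graph, reachable from Hall: {Hall, Lobby}.
Min-cut edges: Hall→StairC (3), Lobby→C3 (2); capacity 3 + 2 = 5.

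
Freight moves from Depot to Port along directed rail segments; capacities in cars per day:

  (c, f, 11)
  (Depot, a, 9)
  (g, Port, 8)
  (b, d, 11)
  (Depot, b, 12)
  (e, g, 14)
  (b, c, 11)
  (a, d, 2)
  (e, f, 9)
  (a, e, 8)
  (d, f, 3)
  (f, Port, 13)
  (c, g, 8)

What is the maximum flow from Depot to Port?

21

Augment Depot→a→d→f→Port: bottleneck 2, flow now 2.
Augment Depot→a→e→f→Port: bottleneck 7, flow now 9.
Augment Depot→b→c→f→Port: bottleneck 4, flow now 13.
Augment Depot→b→c→g→Port: bottleneck 7, flow now 20.
Augment Depot→b→d→a→e→g→Port: bottleneck 1, flow now 21. (uses reverse residual edge)
No augmenting path remains; maximum flow = 21.
In the residual graph, reachable from Depot: {Depot}.
Min-cut edges: Depot→a (9), Depot→b (12); capacity 9 + 12 = 21.
This cut is saturated, so no flow can exceed 21.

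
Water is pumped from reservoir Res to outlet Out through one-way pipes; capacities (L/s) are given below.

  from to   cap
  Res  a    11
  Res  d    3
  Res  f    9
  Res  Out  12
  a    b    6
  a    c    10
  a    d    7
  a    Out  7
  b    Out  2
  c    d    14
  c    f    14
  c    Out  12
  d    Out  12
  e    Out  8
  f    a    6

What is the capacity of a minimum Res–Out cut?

32

Augment Res→Out: bottleneck 12, flow now 12.
Augment Res→a→Out: bottleneck 7, flow now 19.
Augment Res→d→Out: bottleneck 3, flow now 22.
Augment Res→a→b→Out: bottleneck 2, flow now 24.
Augment Res→a→c→Out: bottleneck 2, flow now 26.
Augment Res→f→a→c→Out: bottleneck 6, flow now 32.
No augmenting path remains; maximum flow = 32.
By max-flow min-cut, the minimum cut capacity equals the max flow.
In the residual graph, reachable from Res: {Res, f}.
Min-cut edges: Res→a (11), Res→d (3), Res→Out (12), f→a (6); capacity 11 + 3 + 12 + 6 = 32.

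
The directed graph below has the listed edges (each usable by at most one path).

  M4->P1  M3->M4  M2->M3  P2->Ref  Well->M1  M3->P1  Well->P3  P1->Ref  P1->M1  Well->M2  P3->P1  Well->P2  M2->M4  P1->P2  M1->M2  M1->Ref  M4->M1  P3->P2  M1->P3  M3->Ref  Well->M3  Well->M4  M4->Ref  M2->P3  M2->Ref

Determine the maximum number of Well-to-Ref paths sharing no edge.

6

Assign every edge capacity 1; by Menger, the answer equals the max flow.
Path Well→M2→Ref (+1); total 1.
Path Well→M4→Ref (+1); total 2.
Path Well→M3→Ref (+1); total 3.
Path Well→M1→Ref (+1); total 4.
Path Well→P2→Ref (+1); total 5.
Path Well→P3→P1→Ref (+1); total 6.
No residual Well→Ref path; max flow = 6.
Certifying cut of size 6: {Well→M1, Well→M2, Well→M3, Well→M4, Well→P2, Well→P3}.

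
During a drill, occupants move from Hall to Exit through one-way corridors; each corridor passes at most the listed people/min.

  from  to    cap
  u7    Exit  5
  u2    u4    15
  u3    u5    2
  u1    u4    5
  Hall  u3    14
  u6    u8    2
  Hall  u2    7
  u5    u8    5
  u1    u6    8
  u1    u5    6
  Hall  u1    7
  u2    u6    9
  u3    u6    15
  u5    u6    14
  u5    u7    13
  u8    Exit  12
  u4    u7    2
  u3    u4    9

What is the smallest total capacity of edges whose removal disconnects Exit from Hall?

Augment Hall→u1→u4→u7→Exit: bottleneck 2, flow now 2.
Augment Hall→u1→u5→u7→Exit: bottleneck 3, flow now 5.
Augment Hall→u1→u5→u8→Exit: bottleneck 2, flow now 7.
Augment Hall→u2→u6→u8→Exit: bottleneck 2, flow now 9.
Augment Hall→u3→u5→u8→Exit: bottleneck 2, flow now 11.
Augment Hall→u2→u4→u1→u5→u8→Exit: bottleneck 1, flow now 12. (uses reverse residual edge)
No augmenting path remains; maximum flow = 12.
By max-flow min-cut, the minimum cut capacity equals the max flow.
In the residual graph, reachable from Hall: {Hall, u1, u2, u3, u4, u6}.
Min-cut edges: u1→u5 (6), u3→u5 (2), u4→u7 (2), u6→u8 (2); capacity 6 + 2 + 2 + 2 = 12.

12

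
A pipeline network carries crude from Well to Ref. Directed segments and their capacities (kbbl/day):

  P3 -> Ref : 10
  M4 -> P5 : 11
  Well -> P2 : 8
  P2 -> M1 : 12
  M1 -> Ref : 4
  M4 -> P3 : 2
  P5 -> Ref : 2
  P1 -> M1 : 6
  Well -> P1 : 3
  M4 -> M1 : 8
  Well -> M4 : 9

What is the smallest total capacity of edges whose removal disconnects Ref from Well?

Augment Well→M4→P3→Ref: bottleneck 2, flow now 2.
Augment Well→M4→P5→Ref: bottleneck 2, flow now 4.
Augment Well→M4→M1→Ref: bottleneck 4, flow now 8.
No augmenting path remains; maximum flow = 8.
By max-flow min-cut, the minimum cut capacity equals the max flow.
In the residual graph, reachable from Well: {Well, M4, P2, P1, P5, M1}.
Min-cut edges: M4→P3 (2), P5→Ref (2), M1→Ref (4); capacity 2 + 2 + 4 = 8.

8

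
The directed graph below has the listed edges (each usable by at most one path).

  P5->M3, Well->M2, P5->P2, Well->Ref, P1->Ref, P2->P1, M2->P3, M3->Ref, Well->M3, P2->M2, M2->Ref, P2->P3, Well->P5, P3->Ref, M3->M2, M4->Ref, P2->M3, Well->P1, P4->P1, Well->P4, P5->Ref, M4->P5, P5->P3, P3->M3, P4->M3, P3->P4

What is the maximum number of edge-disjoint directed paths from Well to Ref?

6

Assign every edge capacity 1; by Menger, the answer equals the max flow.
Path Well→Ref (+1); total 1.
Path Well→P5→Ref (+1); total 2.
Path Well→M3→Ref (+1); total 3.
Path Well→M2→Ref (+1); total 4.
Path Well→P1→Ref (+1); total 5.
Path Well→P4→M3→M2→P3→Ref (+1); total 6.
No residual Well→Ref path; max flow = 6.
Certifying cut of size 6: {Well→M2, Well→M3, Well→P1, Well→P4, Well→P5, Well→Ref}.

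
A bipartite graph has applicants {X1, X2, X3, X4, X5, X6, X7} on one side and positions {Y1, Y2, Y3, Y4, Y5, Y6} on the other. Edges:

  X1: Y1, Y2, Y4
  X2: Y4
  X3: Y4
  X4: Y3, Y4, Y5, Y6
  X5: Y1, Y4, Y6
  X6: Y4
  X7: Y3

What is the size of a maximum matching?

5

Unit-capacity flow: source→left, listed edges, right→sink; max matching = max flow.
Augmenting path X1→Y1 (+1); matched 1.
Augmenting path X2→Y4 (+1); matched 2.
Augmenting path X4→Y3 (+1); matched 3.
Augmenting path X5→Y6 (+1); matched 4.
Augmenting path X7→Y3→X4→Y5 (+1); matched 5.
No augmenting path remains; maximum matching = 5.
König certificate: {X1, X4, X5, X7, Y4} is a vertex cover of size 5 (every listed pair touches it), so no matching can be larger.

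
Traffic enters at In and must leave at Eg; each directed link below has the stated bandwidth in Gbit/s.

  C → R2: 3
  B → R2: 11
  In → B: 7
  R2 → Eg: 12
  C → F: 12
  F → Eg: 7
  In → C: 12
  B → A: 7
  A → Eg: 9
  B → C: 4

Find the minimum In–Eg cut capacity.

Augment In→C→R2→Eg: bottleneck 3, flow now 3.
Augment In→C→F→Eg: bottleneck 7, flow now 10.
Augment In→B→A→Eg: bottleneck 7, flow now 17.
No augmenting path remains; maximum flow = 17.
By max-flow min-cut, the minimum cut capacity equals the max flow.
In the residual graph, reachable from In: {In, C, F}.
Min-cut edges: In→B (7), C→R2 (3), F→Eg (7); capacity 7 + 3 + 7 = 17.

17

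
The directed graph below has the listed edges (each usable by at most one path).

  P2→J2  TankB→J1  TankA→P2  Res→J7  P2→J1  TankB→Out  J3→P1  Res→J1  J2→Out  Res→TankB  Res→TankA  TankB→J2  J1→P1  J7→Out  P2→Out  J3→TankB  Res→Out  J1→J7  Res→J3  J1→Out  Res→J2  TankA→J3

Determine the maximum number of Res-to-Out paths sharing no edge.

6

Assign every edge capacity 1; by Menger, the answer equals the max flow.
Path Res→Out (+1); total 1.
Path Res→TankB→Out (+1); total 2.
Path Res→J1→Out (+1); total 3.
Path Res→J7→Out (+1); total 4.
Path Res→J2→Out (+1); total 5.
Path Res→TankA→P2→Out (+1); total 6.
No residual Res→Out path; max flow = 6.
Certifying cut of size 6: {J1→Out, J2→Out, J7→Out, Res→Out, Res→TankA, TankB→Out}.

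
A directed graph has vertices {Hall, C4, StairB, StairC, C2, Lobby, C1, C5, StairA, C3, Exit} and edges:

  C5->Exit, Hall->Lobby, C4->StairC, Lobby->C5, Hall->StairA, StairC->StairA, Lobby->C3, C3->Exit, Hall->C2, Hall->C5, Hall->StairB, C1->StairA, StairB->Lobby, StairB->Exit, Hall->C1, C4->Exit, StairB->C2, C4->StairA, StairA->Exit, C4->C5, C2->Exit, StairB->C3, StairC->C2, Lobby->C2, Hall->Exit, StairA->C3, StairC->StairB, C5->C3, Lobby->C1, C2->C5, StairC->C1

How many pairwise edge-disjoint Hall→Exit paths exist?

6

Assign every edge capacity 1; by Menger, the answer equals the max flow.
Path Hall→Exit (+1); total 1.
Path Hall→StairB→Exit (+1); total 2.
Path Hall→C2→Exit (+1); total 3.
Path Hall→C5→Exit (+1); total 4.
Path Hall→StairA→Exit (+1); total 5.
Path Hall→Lobby→C3→Exit (+1); total 6.
No residual Hall→Exit path; max flow = 6.
Certifying cut of size 6: {C2→Exit, C3→Exit, C5→Exit, Hall→Exit, Hall→StairB, StairA→Exit}.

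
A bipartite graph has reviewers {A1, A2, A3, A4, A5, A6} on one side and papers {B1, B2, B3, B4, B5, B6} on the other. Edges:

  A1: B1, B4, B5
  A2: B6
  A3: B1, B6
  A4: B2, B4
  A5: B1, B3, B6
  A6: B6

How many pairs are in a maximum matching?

Unit-capacity flow: source→left, listed edges, right→sink; max matching = max flow.
Augmenting path A1→B1 (+1); matched 1.
Augmenting path A2→B6 (+1); matched 2.
Augmenting path A4→B2 (+1); matched 3.
Augmenting path A5→B3 (+1); matched 4.
Augmenting path A3→B1→A1→B4 (+1); matched 5.
No augmenting path remains; maximum matching = 5.
König certificate: {A1, A3, A4, A5, B6} is a vertex cover of size 5 (every listed pair touches it), so no matching can be larger.

5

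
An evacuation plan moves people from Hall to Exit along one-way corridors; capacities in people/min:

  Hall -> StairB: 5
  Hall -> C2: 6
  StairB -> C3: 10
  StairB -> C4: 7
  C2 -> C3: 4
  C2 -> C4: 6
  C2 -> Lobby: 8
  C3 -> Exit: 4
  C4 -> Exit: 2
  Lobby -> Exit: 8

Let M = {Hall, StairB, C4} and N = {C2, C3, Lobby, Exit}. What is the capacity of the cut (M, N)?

18

Edges leaving {Hall, StairB, C4}: Hall→C2 (6), StairB→C3 (10), C4→Exit (2).
Cut capacity = 6 + 10 + 2 = 18.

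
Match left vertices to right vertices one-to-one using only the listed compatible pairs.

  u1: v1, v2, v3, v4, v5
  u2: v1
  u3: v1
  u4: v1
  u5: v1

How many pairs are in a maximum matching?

2

Unit-capacity flow: source→left, listed edges, right→sink; max matching = max flow.
Augmenting path u1→v1 (+1); matched 1.
Augmenting path u2→v1→u1→v2 (+1); matched 2.
No augmenting path remains; maximum matching = 2.
König certificate: {u1, v1} is a vertex cover of size 2 (every listed pair touches it), so no matching can be larger.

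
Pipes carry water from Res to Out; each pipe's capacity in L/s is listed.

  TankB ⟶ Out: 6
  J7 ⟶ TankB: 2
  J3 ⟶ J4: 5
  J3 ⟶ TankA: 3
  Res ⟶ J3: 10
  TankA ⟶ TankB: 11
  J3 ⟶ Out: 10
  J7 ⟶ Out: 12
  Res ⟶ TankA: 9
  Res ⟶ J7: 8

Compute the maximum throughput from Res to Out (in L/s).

Augment Res→J7→Out: bottleneck 8, flow now 8.
Augment Res→J3→Out: bottleneck 10, flow now 18.
Augment Res→TankA→TankB→Out: bottleneck 6, flow now 24.
No augmenting path remains; maximum flow = 24.
In the residual graph, reachable from Res: {Res, TankA, TankB}.
Min-cut edges: Res→J7 (8), Res→J3 (10), TankB→Out (6); capacity 8 + 10 + 6 = 24.
This cut is saturated, so no flow can exceed 24.

24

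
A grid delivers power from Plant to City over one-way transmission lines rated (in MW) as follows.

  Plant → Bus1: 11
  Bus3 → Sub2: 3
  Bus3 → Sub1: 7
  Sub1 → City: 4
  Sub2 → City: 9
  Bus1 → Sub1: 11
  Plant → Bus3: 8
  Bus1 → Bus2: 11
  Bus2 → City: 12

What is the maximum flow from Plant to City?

Augment Plant→Bus3→Sub2→City: bottleneck 3, flow now 3.
Augment Plant→Bus3→Sub1→City: bottleneck 4, flow now 7.
Augment Plant→Bus1→Bus2→City: bottleneck 11, flow now 18.
No augmenting path remains; maximum flow = 18.
In the residual graph, reachable from Plant: {Plant, Bus3, Sub1}.
Min-cut edges: Plant→Bus1 (11), Bus3→Sub2 (3), Sub1→City (4); capacity 11 + 3 + 4 = 18.
This cut is saturated, so no flow can exceed 18.

18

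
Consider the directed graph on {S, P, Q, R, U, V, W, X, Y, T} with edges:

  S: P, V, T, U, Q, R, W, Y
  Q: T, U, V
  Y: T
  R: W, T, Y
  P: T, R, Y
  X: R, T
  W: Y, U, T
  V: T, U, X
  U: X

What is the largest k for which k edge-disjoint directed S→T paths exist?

8

Assign every edge capacity 1; by Menger, the answer equals the max flow.
Path S→T (+1); total 1.
Path S→P→T (+1); total 2.
Path S→Q→T (+1); total 3.
Path S→R→T (+1); total 4.
Path S→V→T (+1); total 5.
Path S→W→T (+1); total 6.
Path S→Y→T (+1); total 7.
Path S→U→X→T (+1); total 8.
No residual S→T path; max flow = 8.
Certifying cut of size 8: {S→P, S→Q, S→R, S→T, S→U, S→V, S→W, S→Y}.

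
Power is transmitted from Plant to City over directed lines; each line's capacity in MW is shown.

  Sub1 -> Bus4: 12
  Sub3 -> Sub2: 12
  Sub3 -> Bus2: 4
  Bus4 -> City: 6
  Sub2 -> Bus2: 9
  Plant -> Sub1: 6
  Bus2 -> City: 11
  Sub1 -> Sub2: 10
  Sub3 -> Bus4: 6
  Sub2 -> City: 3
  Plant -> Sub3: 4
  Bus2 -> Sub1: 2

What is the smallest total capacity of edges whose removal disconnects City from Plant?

Augment Plant→Sub1→Sub2→City: bottleneck 3, flow now 3.
Augment Plant→Sub1→Bus4→City: bottleneck 3, flow now 6.
Augment Plant→Sub3→Bus2→City: bottleneck 4, flow now 10.
No augmenting path remains; maximum flow = 10.
By max-flow min-cut, the minimum cut capacity equals the max flow.
In the residual graph, reachable from Plant: {Plant}.
Min-cut edges: Plant→Sub1 (6), Plant→Sub3 (4); capacity 6 + 4 = 10.

10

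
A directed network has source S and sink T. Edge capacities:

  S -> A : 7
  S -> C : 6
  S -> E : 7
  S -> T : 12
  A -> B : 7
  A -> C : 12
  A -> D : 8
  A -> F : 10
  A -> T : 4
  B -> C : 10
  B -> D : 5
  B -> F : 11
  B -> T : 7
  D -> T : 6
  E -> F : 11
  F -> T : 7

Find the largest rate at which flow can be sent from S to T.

Augment S→T: bottleneck 12, flow now 12.
Augment S→A→T: bottleneck 4, flow now 16.
Augment S→A→B→T: bottleneck 3, flow now 19.
Augment S→E→F→T: bottleneck 7, flow now 26.
No augmenting path remains; maximum flow = 26.
In the residual graph, reachable from S: {S, C}.
Min-cut edges: S→A (7), S→E (7), S→T (12); capacity 7 + 7 + 12 = 26.
This cut is saturated, so no flow can exceed 26.

26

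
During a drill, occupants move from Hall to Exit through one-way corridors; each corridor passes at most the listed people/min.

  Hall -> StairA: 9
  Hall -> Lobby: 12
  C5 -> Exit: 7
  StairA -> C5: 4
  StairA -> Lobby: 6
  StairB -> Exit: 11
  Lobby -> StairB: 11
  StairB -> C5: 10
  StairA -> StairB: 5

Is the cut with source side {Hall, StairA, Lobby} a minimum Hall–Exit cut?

Given cut capacity: 4 + 5 + 11 = 20.
Augment Hall→StairA→C5→Exit: bottleneck 4, flow now 4.
Augment Hall→StairA→StairB→Exit: bottleneck 5, flow now 9.
Augment Hall→Lobby→StairB→Exit: bottleneck 6, flow now 15.
Augment Hall→Lobby→StairB→C5→Exit: bottleneck 3, flow now 18.
No augmenting path remains; maximum flow = 18.
In the residual graph, reachable from Hall: {Hall, StairA, Lobby, C5, StairB}.
Min-cut edges: C5→Exit (7), StairB→Exit (11); capacity 7 + 11 = 18.
Cut capacity 20 exceeds the max flow 18, so it is not minimum.

No — its capacity is 20, but the minimum cut has capacity 18.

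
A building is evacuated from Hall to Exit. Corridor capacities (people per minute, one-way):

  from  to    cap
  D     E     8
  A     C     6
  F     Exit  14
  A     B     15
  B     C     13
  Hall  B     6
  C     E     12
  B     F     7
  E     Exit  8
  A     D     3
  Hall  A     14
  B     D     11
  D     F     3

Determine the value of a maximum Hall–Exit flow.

Augment Hall→B→F→Exit: bottleneck 6, flow now 6.
Augment Hall→A→B→F→Exit: bottleneck 1, flow now 7.
Augment Hall→A→C→E→Exit: bottleneck 6, flow now 13.
Augment Hall→A→D→E→Exit: bottleneck 2, flow now 15.
Augment Hall→A→D→F→Exit: bottleneck 1, flow now 16.
Augment Hall→A→B→D→F→Exit: bottleneck 2, flow now 18.
No augmenting path remains; maximum flow = 18.
In the residual graph, reachable from Hall: {Hall, A, B, C, D, E}.
Min-cut edges: B→F (7), D→F (3), E→Exit (8); capacity 7 + 3 + 8 = 18.
This cut is saturated, so no flow can exceed 18.

18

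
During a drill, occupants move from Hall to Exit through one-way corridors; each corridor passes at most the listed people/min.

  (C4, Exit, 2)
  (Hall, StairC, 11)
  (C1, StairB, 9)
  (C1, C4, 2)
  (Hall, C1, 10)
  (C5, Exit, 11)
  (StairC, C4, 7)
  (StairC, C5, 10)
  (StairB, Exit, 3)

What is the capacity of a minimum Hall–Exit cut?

15

Augment Hall→C1→C4→Exit: bottleneck 2, flow now 2.
Augment Hall→C1→StairB→Exit: bottleneck 3, flow now 5.
Augment Hall→StairC→C5→Exit: bottleneck 10, flow now 15.
No augmenting path remains; maximum flow = 15.
By max-flow min-cut, the minimum cut capacity equals the max flow.
In the residual graph, reachable from Hall: {Hall, C1, StairC, C4, StairB}.
Min-cut edges: StairC→C5 (10), C4→Exit (2), StairB→Exit (3); capacity 10 + 2 + 3 = 15.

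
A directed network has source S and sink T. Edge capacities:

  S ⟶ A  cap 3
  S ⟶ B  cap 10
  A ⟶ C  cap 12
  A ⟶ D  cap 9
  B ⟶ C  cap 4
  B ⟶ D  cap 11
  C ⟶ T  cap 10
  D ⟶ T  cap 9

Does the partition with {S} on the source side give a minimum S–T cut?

Yes — it is a minimum cut (capacity 13).

Given cut capacity: 3 + 10 = 13.
Augment S→A→C→T: bottleneck 3, flow now 3.
Augment S→B→C→T: bottleneck 4, flow now 7.
Augment S→B→D→T: bottleneck 6, flow now 13.
No augmenting path remains; maximum flow = 13.
Cut capacity 13 equals the max flow, so it is a minimum cut.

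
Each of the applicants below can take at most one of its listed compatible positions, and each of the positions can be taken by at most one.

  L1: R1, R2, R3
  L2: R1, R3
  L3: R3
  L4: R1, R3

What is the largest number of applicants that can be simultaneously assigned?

Unit-capacity flow: source→left, listed edges, right→sink; max matching = max flow.
Augmenting path L1→R1 (+1); matched 1.
Augmenting path L2→R3 (+1); matched 2.
Augmenting path L4→R1→L1→R2 (+1); matched 3.
No augmenting path remains; maximum matching = 3.
König certificate: {L1, R1, R3} is a vertex cover of size 3 (every listed pair touches it), so no matching can be larger.

3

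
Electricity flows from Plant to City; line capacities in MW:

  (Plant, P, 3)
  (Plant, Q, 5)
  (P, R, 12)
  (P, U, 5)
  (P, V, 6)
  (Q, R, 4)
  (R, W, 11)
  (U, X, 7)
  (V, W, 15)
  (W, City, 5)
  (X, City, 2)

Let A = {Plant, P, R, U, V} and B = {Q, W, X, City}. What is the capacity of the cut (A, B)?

Edges leaving {Plant, P, R, U, V}: Plant→Q (5), R→W (11), U→X (7), V→W (15).
Cut capacity = 5 + 11 + 7 + 15 = 38.

38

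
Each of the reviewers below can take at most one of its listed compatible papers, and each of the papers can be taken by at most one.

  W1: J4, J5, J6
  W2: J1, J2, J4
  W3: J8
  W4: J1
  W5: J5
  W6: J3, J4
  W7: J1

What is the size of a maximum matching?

Unit-capacity flow: source→left, listed edges, right→sink; max matching = max flow.
Augmenting path W1→J4 (+1); matched 1.
Augmenting path W2→J1 (+1); matched 2.
Augmenting path W3→J8 (+1); matched 3.
Augmenting path W5→J5 (+1); matched 4.
Augmenting path W6→J3 (+1); matched 5.
Augmenting path W4→J1→W2→J2 (+1); matched 6.
No augmenting path remains; maximum matching = 6.
König certificate: {W1, W2, W3, W5, W6, J1} is a vertex cover of size 6 (every listed pair touches it), so no matching can be larger.

6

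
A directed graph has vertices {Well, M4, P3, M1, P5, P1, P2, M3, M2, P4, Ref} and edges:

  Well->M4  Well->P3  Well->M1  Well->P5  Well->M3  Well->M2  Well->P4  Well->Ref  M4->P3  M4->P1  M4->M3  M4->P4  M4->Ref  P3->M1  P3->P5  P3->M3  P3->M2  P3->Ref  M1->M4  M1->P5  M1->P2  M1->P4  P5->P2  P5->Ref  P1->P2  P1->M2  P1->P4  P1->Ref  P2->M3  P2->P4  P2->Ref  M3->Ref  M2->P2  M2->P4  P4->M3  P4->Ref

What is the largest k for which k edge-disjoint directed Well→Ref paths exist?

8

Assign every edge capacity 1; by Menger, the answer equals the max flow.
Augment Well→Ref (+1); total 1.
Augment Well→M4→Ref (+1); total 2.
Augment Well→P3→Ref (+1); total 3.
Augment Well→P5→Ref (+1); total 4.
Augment Well→M3→Ref (+1); total 5.
Augment Well→P4→Ref (+1); total 6.
Augment Well→M1→P2→Ref (+1); total 7.
Augment Well→M2→P2→M1→M4→P1→Ref (+1); total 8. (traverses M1→P2 backwards in the residual graph, cancelling flow on it)
After the cancellation the 8 edge-disjoint paths are: Well→M4→P1→Ref; Well→P3→Ref; Well→M1→M4→Ref; Well→P5→Ref; Well→M3→Ref; Well→M2→P2→Ref; Well→P4→Ref; Well→Ref.
No residual Well→Ref path; max flow = 8.
Certifying cut of size 8: {Well→M1, Well→M2, Well→M3, Well→M4, Well→P3, Well→P4, Well→P5, Well→Ref}.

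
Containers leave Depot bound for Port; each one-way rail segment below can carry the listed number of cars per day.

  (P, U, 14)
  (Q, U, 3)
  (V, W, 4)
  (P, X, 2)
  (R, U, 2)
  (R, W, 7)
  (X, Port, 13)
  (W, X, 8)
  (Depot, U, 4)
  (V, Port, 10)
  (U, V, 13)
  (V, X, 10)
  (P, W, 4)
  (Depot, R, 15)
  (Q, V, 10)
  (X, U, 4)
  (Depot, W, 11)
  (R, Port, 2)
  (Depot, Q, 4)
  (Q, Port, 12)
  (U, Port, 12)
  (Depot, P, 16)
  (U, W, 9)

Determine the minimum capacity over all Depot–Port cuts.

Augment Depot→Q→Port: bottleneck 4, flow now 4.
Augment Depot→R→Port: bottleneck 2, flow now 6.
Augment Depot→U→Port: bottleneck 4, flow now 10.
Augment Depot→P→U→Port: bottleneck 8, flow now 18.
Augment Depot→P→X→Port: bottleneck 2, flow now 20.
Augment Depot→W→X→Port: bottleneck 8, flow now 28.
Augment Depot→P→U→V→Port: bottleneck 6, flow now 34.
Augment Depot→R→U→V→Port: bottleneck 2, flow now 36.
No augmenting path remains; maximum flow = 36.
By max-flow min-cut, the minimum cut capacity equals the max flow.
In the residual graph, reachable from Depot: {Depot, R, W}.
Min-cut edges: Depot→P (16), Depot→Q (4), Depot→U (4), R→U (2), R→Port (2), W→X (8); capacity 16 + 4 + 4 + 2 + 2 + 8 = 36.

36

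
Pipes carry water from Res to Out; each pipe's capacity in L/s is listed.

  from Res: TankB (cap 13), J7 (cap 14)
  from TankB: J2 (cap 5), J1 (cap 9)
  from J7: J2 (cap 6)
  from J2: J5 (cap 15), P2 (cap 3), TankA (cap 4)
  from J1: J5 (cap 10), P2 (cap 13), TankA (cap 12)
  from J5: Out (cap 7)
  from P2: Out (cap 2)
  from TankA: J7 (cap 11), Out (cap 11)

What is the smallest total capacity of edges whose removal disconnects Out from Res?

Augment Res→TankB→J2→J5→Out: bottleneck 5, flow now 5.
Augment Res→TankB→J1→J5→Out: bottleneck 2, flow now 7.
Augment Res→TankB→J1→P2→Out: bottleneck 2, flow now 9.
Augment Res→TankB→J1→TankA→Out: bottleneck 4, flow now 13.
Augment Res→J7→J2→TankA→Out: bottleneck 4, flow now 17.
Augment Res→J7→J2→TankB→J1→TankA→Out: bottleneck 1, flow now 18. (uses reverse residual edge)
Augment Res→J7→J2→J5→J1→TankA→Out: bottleneck 1, flow now 19. (uses reverse residual edge)
No augmenting path remains; maximum flow = 19.
By max-flow min-cut, the minimum cut capacity equals the max flow.
In the residual graph, reachable from Res: {Res, J7}.
Min-cut edges: Res→TankB (13), J7→J2 (6); capacity 13 + 6 = 19.

19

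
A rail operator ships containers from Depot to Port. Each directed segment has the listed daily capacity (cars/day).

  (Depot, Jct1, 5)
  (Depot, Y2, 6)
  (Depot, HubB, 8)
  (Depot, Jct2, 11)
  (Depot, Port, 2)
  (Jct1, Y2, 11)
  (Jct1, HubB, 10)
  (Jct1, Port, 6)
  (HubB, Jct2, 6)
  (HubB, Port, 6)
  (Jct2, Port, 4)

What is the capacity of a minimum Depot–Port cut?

17

Augment Depot→Port: bottleneck 2, flow now 2.
Augment Depot→Jct1→Port: bottleneck 5, flow now 7.
Augment Depot→HubB→Port: bottleneck 6, flow now 13.
Augment Depot→Jct2→Port: bottleneck 4, flow now 17.
No augmenting path remains; maximum flow = 17.
By max-flow min-cut, the minimum cut capacity equals the max flow.
In the residual graph, reachable from Depot: {Depot, Y2, HubB, Jct2}.
Min-cut edges: Depot→Jct1 (5), Depot→Port (2), HubB→Port (6), Jct2→Port (4); capacity 5 + 2 + 6 + 4 = 17.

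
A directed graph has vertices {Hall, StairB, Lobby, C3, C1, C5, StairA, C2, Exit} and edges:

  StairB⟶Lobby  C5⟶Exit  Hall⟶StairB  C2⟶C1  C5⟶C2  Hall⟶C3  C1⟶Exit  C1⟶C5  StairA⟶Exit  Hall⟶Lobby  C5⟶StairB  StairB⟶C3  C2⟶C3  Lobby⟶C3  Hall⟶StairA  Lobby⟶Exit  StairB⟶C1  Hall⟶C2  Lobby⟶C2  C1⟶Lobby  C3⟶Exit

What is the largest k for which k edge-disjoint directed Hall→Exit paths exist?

Assign every edge capacity 1; by Menger, the answer equals the max flow.
Path Hall→Lobby→Exit (+1); total 1.
Path Hall→C3→Exit (+1); total 2.
Path Hall→StairA→Exit (+1); total 3.
Path Hall→StairB→C1→Exit (+1); total 4.
Path Hall→C2→C1→C5→Exit (+1); total 5.
No residual Hall→Exit path; max flow = 5.
Certifying cut of size 5: {Hall→C2, Hall→C3, Hall→Lobby, Hall→StairA, Hall→StairB}.

5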